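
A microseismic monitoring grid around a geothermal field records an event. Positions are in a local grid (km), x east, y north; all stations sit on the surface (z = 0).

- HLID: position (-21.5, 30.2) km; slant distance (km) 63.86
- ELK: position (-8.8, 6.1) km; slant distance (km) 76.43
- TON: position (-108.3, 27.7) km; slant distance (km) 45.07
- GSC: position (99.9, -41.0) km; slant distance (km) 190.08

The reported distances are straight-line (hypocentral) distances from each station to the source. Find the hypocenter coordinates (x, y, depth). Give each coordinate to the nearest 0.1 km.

Each station gives a sphere (x−x_i)² + (y−y_i)² + z² = d_i² (stations at z=0).
Subtracting the HLID sphere from ELK and TON: z² cancels, leaving linear equations in x and y:
25.4 x − 48.2 y = -3023.09
-173.6 x − 5.0 y = 13168.68
Solving: x ≈ -76.502, y ≈ 22.405 km (keep extra digits for the depth step; rounded: -76.5, 22.4).
Then from the HLID sphere: z² = 63.86² − (x + 21.5)² − (y − 30.2)² with x = -76.502, y = 22.405, so z ≈ 31.498 ≈ 31.5 km.

x ≈ -76.5 km, y ≈ 22.4 km, depth ≈ 31.5 km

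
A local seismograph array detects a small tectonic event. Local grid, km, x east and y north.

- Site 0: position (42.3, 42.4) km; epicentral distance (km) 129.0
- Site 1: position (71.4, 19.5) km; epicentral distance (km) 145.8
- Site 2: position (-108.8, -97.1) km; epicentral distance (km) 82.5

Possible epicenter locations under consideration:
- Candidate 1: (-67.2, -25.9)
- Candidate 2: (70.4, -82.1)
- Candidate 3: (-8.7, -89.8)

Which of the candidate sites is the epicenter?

Candidate 1

For each candidate, compare |candidate − station| to the reported distance:
Candidate 1: residuals Site 0 0.1, Site 1 0.0, Site 2 0.0 → max 0.1 km
Candidate 2: residuals Site 0 1.4, Site 1 44.2, Site 2 97.3 → max 97.3 km
Candidate 3: residuals Site 0 12.7, Site 1 10.3, Site 2 17.9 → max 17.9 km
Only Candidate 1 has all residuals ≈ 0.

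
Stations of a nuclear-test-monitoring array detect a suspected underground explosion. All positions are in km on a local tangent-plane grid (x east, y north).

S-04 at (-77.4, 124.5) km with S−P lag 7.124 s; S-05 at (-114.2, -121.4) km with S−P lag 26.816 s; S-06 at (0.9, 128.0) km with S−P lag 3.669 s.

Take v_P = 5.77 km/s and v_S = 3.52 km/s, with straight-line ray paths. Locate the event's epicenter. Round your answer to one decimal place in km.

Distance from S−P lag: d = Δt · v_P v_S / (v_P − v_S) = Δt · (5.77·3.52)/(5.77−3.52) ≈ 9.0268·Δt.
So d_S-04 = 64.31, d_S-05 = 242.06, d_S-06 = 33.12 km.
Circle about each station: (x + 77.4)² + (y − 124.5)² = 64.31²; (x + 114.2)² + (y + 121.4)² = 242.06²; (x − 0.9)² + (y − 128.0)² = 33.12².
Subtracting pairs of circle equations eliminates x²+y² and gives linear equations (the radical axes):
-73.6 x − 491.8 y = -48168.68
156.6 x + 7.0 y = -2067.36
Solving the 2×2 system: x ≈ -17.7, y ≈ 100.6 km.

-17.7 km east, 100.6 km north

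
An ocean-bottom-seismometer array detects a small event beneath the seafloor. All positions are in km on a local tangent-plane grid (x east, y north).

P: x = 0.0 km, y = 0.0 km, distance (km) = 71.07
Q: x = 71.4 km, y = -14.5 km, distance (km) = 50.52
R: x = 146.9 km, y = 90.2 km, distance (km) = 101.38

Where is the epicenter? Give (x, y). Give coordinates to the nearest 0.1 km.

Circle about each station: x² + y² = 71.07²; (x − 71.4)² + (y + 14.5)² = 50.52²; (x − 146.9)² + (y − 90.2)² = 101.38².
Subtracting pairs of circle equations eliminates x²+y² and gives linear equations (the radical axes):
142.8 x − 29.0 y = 7806.88
293.8 x + 180.4 y = 24488.69
Solving the 2×2 system: x ≈ 61.8, y ≈ 35.1 km.

61.8 km east, 35.1 km north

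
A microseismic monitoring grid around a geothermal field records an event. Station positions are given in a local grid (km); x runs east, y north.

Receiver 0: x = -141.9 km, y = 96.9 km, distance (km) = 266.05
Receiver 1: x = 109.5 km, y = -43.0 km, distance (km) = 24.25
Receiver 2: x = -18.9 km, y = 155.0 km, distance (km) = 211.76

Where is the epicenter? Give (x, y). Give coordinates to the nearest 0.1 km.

Circle about each station: (x + 141.9)² + (y − 96.9)² = 266.05²; (x − 109.5)² + (y + 43.0)² = 24.25²; (x + 18.9)² + (y − 155.0)² = 211.76².
Subtracting the Receiver 0 equation from the Receiver 1 and Receiver 2 equations removes the quadratic terms:
502.8 x − 279.8 y = 54508.57
246.0 x + 116.2 y = 20797.29
Solving the 2×2 system: x ≈ 95.5, y ≈ -23.2 km.
Check against Receiver 0 (with the unrounded x, y): √((x + 141.9)²+(y − 96.9)²) = 266.05 ≈ 266.05 km. ✓

95.5 km east, -23.2 km north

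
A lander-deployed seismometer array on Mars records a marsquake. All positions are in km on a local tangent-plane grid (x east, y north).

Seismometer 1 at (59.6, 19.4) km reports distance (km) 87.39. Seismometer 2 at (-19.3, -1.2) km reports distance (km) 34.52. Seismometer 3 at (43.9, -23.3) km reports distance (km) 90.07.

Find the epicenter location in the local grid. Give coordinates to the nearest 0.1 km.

Circle about each station: (x − 59.6)² + (y − 19.4)² = 87.39²; (x + 19.3)² + (y + 1.2)² = 34.52²; (x − 43.9)² + (y + 23.3)² = 90.07².
Subtracting the Seismometer 1 equation from the Seismometer 2 and Seismometer 3 equations removes the quadratic terms:
-157.8 x − 41.2 y = 2890.79
-31.4 x − 85.4 y = -1934.01
Solving the 2×2 system: x ≈ -26.8, y ≈ 32.5 km.
Check against Seismometer 1 (with the unrounded x, y): √((x − 59.6)²+(y − 19.4)²) = 87.39 ≈ 87.39 km. ✓

x ≈ -26.8 km, y ≈ 32.5 km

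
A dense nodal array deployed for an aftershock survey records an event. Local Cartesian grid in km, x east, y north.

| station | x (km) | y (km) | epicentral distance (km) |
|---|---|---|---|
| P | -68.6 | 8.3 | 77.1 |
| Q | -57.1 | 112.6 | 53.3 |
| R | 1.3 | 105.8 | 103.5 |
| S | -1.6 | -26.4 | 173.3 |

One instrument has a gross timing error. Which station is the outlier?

Solve using three stations at a time. Using P, Q, R (subtract circle equations pairwise → linear system) gives (x, y) ≈ (-98.8, 79.3).
Distances from that point to each station vs reported:
  P: calculated 77.1 vs reported 77.1 → residual 0.0 km
  Q: calculated 53.4 vs reported 53.3 → residual 0.1 km
  R: calculated 103.5 vs reported 103.5 → residual 0.0 km
  S: calculated 143.6 vs reported 173.3 → residual 29.7 km
P, Q, R are mutually consistent (residuals ≈ 0); S is off by 29.7 km.

S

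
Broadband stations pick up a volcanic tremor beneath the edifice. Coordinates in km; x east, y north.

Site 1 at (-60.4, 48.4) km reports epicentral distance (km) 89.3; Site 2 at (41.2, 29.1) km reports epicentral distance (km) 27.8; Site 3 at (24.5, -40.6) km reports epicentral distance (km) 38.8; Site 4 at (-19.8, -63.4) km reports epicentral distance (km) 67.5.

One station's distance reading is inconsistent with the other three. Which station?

Solve using three stations at a time. Using Site 1, Site 3, Site 4 (subtract circle equations pairwise → linear system) gives (x, y) ≈ (12.0, -3.9).
Distances from that point to each station vs reported:
  Site 1: calculated 89.3 vs reported 89.3 → residual 0.0 km
  Site 2: calculated 44.0 vs reported 27.8 → residual 16.2 km
  Site 3: calculated 38.8 vs reported 38.8 → residual 0.0 km
  Site 4: calculated 67.5 vs reported 67.5 → residual 0.0 km
Site 1, Site 3, Site 4 are mutually consistent (residuals ≈ 0); Site 2 is off by 16.2 km.

Site 2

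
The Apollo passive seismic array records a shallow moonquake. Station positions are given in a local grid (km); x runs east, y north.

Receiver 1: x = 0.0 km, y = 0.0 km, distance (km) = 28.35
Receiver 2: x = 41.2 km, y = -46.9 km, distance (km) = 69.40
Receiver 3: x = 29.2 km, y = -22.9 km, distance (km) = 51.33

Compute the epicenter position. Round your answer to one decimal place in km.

-21.9 km east, -18.0 km north

Circle about each station: x² + y² = 28.35²; (x − 41.2)² + (y + 46.9)² = 69.40²; (x − 29.2)² + (y + 22.9)² = 51.33².
Subtracting the Receiver 1 equation from the Receiver 2 and Receiver 3 equations removes the quadratic terms:
82.4 x − 93.8 y = -115.59
58.4 x − 45.8 y = -454.00
Solving the 2×2 system: x ≈ -21.9, y ≈ -18.0 km.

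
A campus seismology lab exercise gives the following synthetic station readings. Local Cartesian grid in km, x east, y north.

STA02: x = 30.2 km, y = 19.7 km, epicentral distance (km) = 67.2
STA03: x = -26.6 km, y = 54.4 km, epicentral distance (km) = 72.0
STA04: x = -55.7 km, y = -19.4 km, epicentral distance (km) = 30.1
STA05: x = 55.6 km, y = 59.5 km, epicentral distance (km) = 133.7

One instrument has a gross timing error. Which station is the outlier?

STA05

Solve using three stations at a time. Using STA02, STA03, STA04 (subtract circle equations pairwise → linear system) gives (x, y) ≈ (-25.7, -17.6).
Distances from that point to each station vs reported:
  STA02: calculated 67.2 vs reported 67.2 → residual 0.0 km
  STA03: calculated 72.0 vs reported 72.0 → residual 0.0 km
  STA04: calculated 30.1 vs reported 30.1 → residual 0.0 km
  STA05: calculated 112.0 vs reported 133.7 → residual 21.7 km
STA02, STA03, STA04 are mutually consistent (residuals ≈ 0); STA05 is off by 21.7 km.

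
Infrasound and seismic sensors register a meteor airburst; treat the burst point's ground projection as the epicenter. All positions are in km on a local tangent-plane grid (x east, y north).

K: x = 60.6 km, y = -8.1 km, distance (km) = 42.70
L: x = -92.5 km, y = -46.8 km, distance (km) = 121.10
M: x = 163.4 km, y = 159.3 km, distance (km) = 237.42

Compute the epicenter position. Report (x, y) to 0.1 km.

28.1 km east, -35.8 km north

Circle about each station: (x − 60.6)² + (y + 8.1)² = 42.70²; (x + 92.5)² + (y + 46.8)² = 121.10²; (x − 163.4)² + (y − 159.3)² = 237.42².
Subtracting pairs of circle equations eliminates x²+y² and gives linear equations (the radical axes):
-306.2 x − 77.4 y = -5833.40
205.6 x + 334.8 y = -6206.89
Solving the 2×2 system: x ≈ 28.1, y ≈ -35.8 km.
Check against K (with the unrounded x, y): √((x − 60.6)²+(y + 8.1)²) = 42.70 ≈ 42.70 km. ✓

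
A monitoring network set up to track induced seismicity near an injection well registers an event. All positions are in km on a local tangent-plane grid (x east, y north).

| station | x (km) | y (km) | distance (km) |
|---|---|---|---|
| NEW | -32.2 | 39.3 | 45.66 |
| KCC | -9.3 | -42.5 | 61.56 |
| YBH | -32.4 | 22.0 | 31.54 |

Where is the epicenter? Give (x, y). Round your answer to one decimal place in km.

Circle about each station: (x + 32.2)² + (y − 39.3)² = 45.66²; (x + 9.3)² + (y + 42.5)² = 61.56²; (x + 32.4)² + (y − 22.0)² = 31.54².
Subtracting the NEW equation from the KCC and YBH equations removes the quadratic terms:
45.8 x − 163.6 y = -2393.39
-0.4 x − 34.6 y = 42.49
Solving the 2×2 system: x ≈ -54.4, y ≈ -0.6 km.

-54.4 km east, -0.6 km north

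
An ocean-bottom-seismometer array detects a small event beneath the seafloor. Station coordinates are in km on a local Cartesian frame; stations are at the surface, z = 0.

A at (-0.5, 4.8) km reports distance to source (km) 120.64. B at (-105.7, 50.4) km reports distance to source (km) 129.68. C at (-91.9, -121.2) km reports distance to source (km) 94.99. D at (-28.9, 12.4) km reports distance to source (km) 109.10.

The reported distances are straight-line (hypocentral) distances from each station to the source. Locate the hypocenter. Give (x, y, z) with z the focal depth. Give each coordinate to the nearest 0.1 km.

(-78.8, -56.5, 68.3)

Each station gives a sphere (x−x_i)² + (y−y_i)² + z² = d_i² (stations at z=0).
Subtracting the A sphere from B and C: z² cancels, leaving linear equations in x and y:
-210.4 x + 91.2 y = 11426.47
-182.8 x − 252.0 y = 28642.67
Solving: x ≈ -78.799, y ≈ -56.501 km (keep extra digits for the depth step; rounded: -78.8, -56.5).
Then from the A sphere: z² = 120.64² − (x + 0.5)² − (y − 4.8)² with x = -78.799, y = -56.501, so z ≈ 68.304 ≈ 68.3 km.
Check against D (with the unrounded solution): distance 109.10 ≈ 109.10 km. ✓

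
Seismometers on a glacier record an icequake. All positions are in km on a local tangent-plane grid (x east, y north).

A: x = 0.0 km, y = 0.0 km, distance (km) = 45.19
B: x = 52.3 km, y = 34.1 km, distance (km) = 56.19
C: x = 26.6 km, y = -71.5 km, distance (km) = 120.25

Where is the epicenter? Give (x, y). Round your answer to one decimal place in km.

Circle about each station: x² + y² = 45.19²; (x − 52.3)² + (y − 34.1)² = 56.19²; (x − 26.6)² + (y + 71.5)² = 120.25².
Subtracting the A equation from the B and C equations removes the quadratic terms:
104.6 x + 68.2 y = 2782.92
53.2 x − 143.0 y = -6598.12
Solving the 2×2 system: x ≈ -2.8, y ≈ 45.1 km.

(-2.8, 45.1)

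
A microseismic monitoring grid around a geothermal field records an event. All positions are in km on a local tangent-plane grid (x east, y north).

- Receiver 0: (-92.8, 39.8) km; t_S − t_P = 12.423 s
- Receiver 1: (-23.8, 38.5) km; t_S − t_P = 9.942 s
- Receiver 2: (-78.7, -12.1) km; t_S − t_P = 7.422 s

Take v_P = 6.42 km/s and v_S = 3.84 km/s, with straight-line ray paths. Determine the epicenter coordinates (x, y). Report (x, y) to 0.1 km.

Distance from S−P lag: d = Δt · v_P v_S / (v_P − v_S) = Δt · (6.42·3.84)/(6.42−3.84) ≈ 9.5553·Δt.
So d_Receiver 0 = 118.71, d_Receiver 1 = 95.00, d_Receiver 2 = 70.92 km.
Circle about each station: (x + 92.8)² + (y − 39.8)² = 118.71²; (x + 23.8)² + (y − 38.5)² = 95.00²; (x + 78.7)² + (y + 12.1)² = 70.92².
Subtracting pairs of circle equations eliminates x²+y² and gives linear equations (the radical axes):
138.0 x − 2.6 y = -3080.13
28.2 x − 103.8 y = 5206.64
Solving the 2×2 system: x ≈ -23.4, y ≈ -56.5 km.

-23.4 km east, -56.5 km north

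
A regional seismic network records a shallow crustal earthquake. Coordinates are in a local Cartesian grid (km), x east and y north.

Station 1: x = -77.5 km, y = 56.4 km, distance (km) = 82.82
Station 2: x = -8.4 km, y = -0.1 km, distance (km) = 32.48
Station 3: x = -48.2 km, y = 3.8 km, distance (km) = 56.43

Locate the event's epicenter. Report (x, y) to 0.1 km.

(1.3, 30.9)

Circle about each station: (x + 77.5)² + (y − 56.4)² = 82.82²; (x + 8.4)² + (y + 0.1)² = 32.48²; (x + 48.2)² + (y − 3.8)² = 56.43².
Subtracting pairs of circle equations eliminates x²+y² and gives linear equations (the radical axes):
138.2 x − 113.0 y = -3312.44
58.6 x − 105.2 y = -3174.72
Solving the 2×2 system: x ≈ 1.3, y ≈ 30.9 km.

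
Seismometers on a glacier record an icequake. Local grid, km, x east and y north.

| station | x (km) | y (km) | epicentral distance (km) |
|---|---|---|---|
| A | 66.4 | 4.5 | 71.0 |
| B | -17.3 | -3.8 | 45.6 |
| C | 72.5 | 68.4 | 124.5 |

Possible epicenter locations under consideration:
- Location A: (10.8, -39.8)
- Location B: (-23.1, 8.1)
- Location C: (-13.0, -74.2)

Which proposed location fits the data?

Location A

For each candidate, compare |candidate − station| to the reported distance:
Location A: residuals A 0.1, B 0.1, C 0.1 → max 0.1 km
Location B: residuals A 18.6, B 32.4, C 11.5 → max 32.4 km
Location C: residuals A 40.8, B 24.9, C 41.8 → max 41.8 km
Only Location A has all residuals ≈ 0.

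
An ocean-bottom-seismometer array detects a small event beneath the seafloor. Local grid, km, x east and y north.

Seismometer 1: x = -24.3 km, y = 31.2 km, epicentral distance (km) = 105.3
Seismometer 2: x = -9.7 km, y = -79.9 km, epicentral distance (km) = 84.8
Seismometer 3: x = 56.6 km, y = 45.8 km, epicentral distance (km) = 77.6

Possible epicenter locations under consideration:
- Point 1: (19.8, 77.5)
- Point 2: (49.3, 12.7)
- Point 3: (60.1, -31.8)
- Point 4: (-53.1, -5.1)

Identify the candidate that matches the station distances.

For each candidate, compare |candidate − station| to the reported distance:
Point 1: residuals Seismometer 1 41.4, Seismometer 2 75.3, Seismometer 3 29.0 → max 75.3 km
Point 2: residuals Seismometer 1 29.4, Seismometer 2 25.0, Seismometer 3 43.7 → max 43.7 km
Point 3: residuals Seismometer 1 0.0, Seismometer 2 0.0, Seismometer 3 0.1 → max 0.1 km
Point 4: residuals Seismometer 1 59.0, Seismometer 2 1.7, Seismometer 3 43.3 → max 59.0 km
Only Point 3 has all residuals ≈ 0.

Point 3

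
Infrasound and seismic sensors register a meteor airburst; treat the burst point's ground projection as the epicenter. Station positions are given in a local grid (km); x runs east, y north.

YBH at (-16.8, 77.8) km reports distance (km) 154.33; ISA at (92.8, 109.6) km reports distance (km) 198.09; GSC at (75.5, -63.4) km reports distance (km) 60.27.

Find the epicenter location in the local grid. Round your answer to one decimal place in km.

Circle about each station: (x + 16.8)² + (y − 77.8)² = 154.33²; (x − 92.8)² + (y − 109.6)² = 198.09²; (x − 75.5)² + (y + 63.4)² = 60.27².
Subtracting the YBH equation from the ISA and GSC equations removes the quadratic terms:
219.2 x + 63.6 y = -1132.98
184.6 x − 282.4 y = 23570.01
Solving the 2×2 system: x ≈ 16.0, y ≈ -73.0 km.
Check against YBH (with the unrounded x, y): √((x + 16.8)²+(y − 77.8)²) = 154.33 ≈ 154.33 km. ✓

x ≈ 16.0 km, y ≈ -73.0 km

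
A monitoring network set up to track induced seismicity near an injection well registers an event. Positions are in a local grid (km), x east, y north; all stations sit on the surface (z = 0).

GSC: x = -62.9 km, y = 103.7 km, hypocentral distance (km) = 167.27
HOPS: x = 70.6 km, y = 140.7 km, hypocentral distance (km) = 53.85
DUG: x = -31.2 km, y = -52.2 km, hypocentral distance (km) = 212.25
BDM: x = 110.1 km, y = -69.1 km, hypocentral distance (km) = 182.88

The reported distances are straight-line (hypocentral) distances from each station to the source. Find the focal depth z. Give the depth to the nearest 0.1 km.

Each station gives a sphere (x−x_i)² + (y−y_i)² + z² = d_i² (stations at z=0).
Subtracting the GSC sphere from HOPS and DUG: z² cancels, leaving linear equations in x and y:
267.0 x + 74.0 y = 35150.18
63.4 x − 311.8 y = -28082.63
Solving: x ≈ 100.995, y ≈ 110.602 km (keep extra digits for the depth step; rounded: 101.0, 110.6).
Then from the GSC sphere: z² = 167.27² − (x + 62.9)² − (y − 103.7)² with x = 100.995, y = 110.602, so z ≈ 32.712 ≈ 32.7 km.
Check against BDM (with the unrounded solution): distance 182.88 ≈ 182.88 km. ✓

z ≈ 32.7 km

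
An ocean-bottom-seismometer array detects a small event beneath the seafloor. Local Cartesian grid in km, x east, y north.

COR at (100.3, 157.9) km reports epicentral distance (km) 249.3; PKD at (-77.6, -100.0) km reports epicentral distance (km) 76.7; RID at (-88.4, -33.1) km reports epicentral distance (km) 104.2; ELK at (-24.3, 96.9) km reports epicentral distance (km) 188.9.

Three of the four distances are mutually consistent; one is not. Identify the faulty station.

Solve using three stations at a time. Using PKD, RID, ELK (subtract circle equations pairwise → linear system) gives (x, y) ≈ (-1.6, -90.6).
Distances from that point to each station vs reported:
  COR: calculated 268.6 vs reported 249.3 → residual 19.3 km
  PKD: calculated 76.6 vs reported 76.7 → residual 0.1 km
  RID: calculated 104.1 vs reported 104.2 → residual 0.1 km
  ELK: calculated 188.9 vs reported 188.9 → residual 0.0 km
PKD, RID, ELK are mutually consistent (residuals ≈ 0); COR is off by 19.3 km.

COR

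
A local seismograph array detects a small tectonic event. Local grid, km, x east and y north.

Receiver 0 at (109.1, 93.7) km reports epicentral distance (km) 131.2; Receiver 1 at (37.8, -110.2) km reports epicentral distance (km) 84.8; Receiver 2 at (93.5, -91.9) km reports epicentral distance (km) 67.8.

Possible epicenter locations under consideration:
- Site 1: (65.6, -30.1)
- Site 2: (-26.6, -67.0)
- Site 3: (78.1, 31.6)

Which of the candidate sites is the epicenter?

Site 1

For each candidate, compare |candidate − station| to the reported distance:
Site 1: residuals Receiver 0 0.0, Receiver 1 0.0, Receiver 2 0.0 → max 0.0 km
Site 2: residuals Receiver 0 79.1, Receiver 1 7.3, Receiver 2 54.9 → max 79.1 km
Site 3: residuals Receiver 0 61.8, Receiver 1 62.6, Receiver 2 56.7 → max 62.6 km
Only Site 1 has all residuals ≈ 0.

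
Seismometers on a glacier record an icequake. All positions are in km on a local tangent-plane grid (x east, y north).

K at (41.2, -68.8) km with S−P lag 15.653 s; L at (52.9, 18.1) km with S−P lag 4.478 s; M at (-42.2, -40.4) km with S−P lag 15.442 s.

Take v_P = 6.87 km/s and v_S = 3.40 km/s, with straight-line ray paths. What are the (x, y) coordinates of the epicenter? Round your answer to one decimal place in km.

x ≈ 28.5 km, y ≈ 35.8 km

Distance from S−P lag: d = Δt · v_P v_S / (v_P − v_S) = Δt · (6.87·3.40)/(6.87−3.40) ≈ 6.7314·Δt.
So d_K = 105.37, d_L = 30.14, d_M = 103.95 km.
Circle about each station: (x − 41.2)² + (y + 68.8)² = 105.37²; (x − 52.9)² + (y − 18.1)² = 30.14²; (x + 42.2)² + (y + 40.4)² = 103.95².
Subtracting the K equation from the L and M equations removes the quadratic terms:
23.4 x + 173.8 y = 6889.56
-166.8 x + 56.8 y = -2720.65
Solving the 2×2 system: x ≈ 28.5, y ≈ 35.8 km.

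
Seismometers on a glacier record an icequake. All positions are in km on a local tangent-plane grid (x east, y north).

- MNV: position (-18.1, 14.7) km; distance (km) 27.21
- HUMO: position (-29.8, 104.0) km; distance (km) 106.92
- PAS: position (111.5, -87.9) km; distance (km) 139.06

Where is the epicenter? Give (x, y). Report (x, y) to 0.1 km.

Circle about each station: (x + 18.1)² + (y − 14.7)² = 27.21²; (x + 29.8)² + (y − 104.0)² = 106.92²; (x − 111.5)² + (y + 87.9)² = 139.06².
Subtracting the MNV equation from the HUMO and PAS equations removes the quadratic terms:
-23.4 x + 178.6 y = 468.84
259.2 x − 205.2 y = 1017.66
Solving the 2×2 system: x ≈ 6.7, y ≈ 3.5 km.

6.7 km east, 3.5 km north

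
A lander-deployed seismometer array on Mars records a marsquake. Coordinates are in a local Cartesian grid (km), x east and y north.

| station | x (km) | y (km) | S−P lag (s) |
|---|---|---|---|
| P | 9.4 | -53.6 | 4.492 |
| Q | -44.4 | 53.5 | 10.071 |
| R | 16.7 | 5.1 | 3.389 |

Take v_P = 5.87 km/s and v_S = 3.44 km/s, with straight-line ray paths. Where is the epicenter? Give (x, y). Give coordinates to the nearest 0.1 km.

(-0.1, -17.5)

Distance from S−P lag: d = Δt · v_P v_S / (v_P − v_S) = Δt · (5.87·3.44)/(5.87−3.44) ≈ 8.3098·Δt.
So d_P = 37.33, d_Q = 83.69, d_R = 28.16 km.
Circle about each station: (x − 9.4)² + (y + 53.6)² = 37.33²; (x + 44.4)² + (y − 53.5)² = 83.69²; (x − 16.7)² + (y − 5.1)² = 28.16².
Subtracting the P equation from the Q and R equations removes the quadratic terms:
-107.6 x + 214.2 y = -3738.20
14.6 x + 117.4 y = -2055.88
Solving the 2×2 system: x ≈ -0.1, y ≈ -17.5 km.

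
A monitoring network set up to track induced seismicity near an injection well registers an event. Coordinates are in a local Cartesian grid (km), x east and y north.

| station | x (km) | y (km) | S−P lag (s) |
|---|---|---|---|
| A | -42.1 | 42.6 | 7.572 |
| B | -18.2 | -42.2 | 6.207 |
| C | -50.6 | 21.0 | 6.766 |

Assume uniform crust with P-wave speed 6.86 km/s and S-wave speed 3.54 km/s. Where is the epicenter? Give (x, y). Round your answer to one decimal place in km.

Distance from S−P lag: d = Δt · v_P v_S / (v_P − v_S) = Δt · (6.86·3.54)/(6.86−3.54) ≈ 7.3146·Δt.
So d_A = 55.39, d_B = 45.40, d_C = 49.49 km.
Circle about each station: (x + 42.1)² + (y − 42.6)² = 55.39²; (x + 18.2)² + (y + 42.2)² = 45.40²; (x + 50.6)² + (y − 21.0)² = 49.49².
Subtracting pairs of circle equations eliminates x²+y² and gives linear equations (the radical axes):
47.8 x − 169.6 y = -468.20
-17.0 x − 43.2 y = 32.98
Solving the 2×2 system: x ≈ -5.2, y ≈ 1.3 km.

x ≈ -5.2 km, y ≈ 1.3 km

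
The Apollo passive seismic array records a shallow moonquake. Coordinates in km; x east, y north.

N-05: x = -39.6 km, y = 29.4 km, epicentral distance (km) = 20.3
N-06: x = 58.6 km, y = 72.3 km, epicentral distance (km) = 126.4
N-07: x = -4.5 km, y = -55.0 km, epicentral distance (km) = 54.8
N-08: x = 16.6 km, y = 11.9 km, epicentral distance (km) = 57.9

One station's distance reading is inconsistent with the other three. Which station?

Solve using three stations at a time. Using N-06, N-07, N-08 (subtract circle equations pairwise → linear system) gives (x, y) ≈ (-36.9, -10.6).
Distances from that point to each station vs reported:
  N-05: calculated 40.1 vs reported 20.3 → residual 19.8 km
  N-06: calculated 126.5 vs reported 126.4 → residual 0.1 km
  N-07: calculated 54.9 vs reported 54.8 → residual 0.1 km
  N-08: calculated 58.0 vs reported 57.9 → residual 0.1 km
N-06, N-07, N-08 are mutually consistent (residuals ≈ 0); N-05 is off by 19.8 km.

N-05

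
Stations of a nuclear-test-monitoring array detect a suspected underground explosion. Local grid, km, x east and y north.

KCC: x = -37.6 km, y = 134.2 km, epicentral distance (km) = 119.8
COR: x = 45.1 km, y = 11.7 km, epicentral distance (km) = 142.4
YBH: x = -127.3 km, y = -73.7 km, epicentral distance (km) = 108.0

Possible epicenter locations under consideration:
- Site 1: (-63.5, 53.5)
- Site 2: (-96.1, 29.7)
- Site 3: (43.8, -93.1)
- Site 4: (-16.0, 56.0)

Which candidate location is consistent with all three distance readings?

For each candidate, compare |candidate − station| to the reported distance:
Site 1: residuals KCC 35.0, COR 26.0, YBH 34.3 → max 35.0 km
Site 2: residuals KCC 0.0, COR 0.1, YBH 0.0 → max 0.1 km
Site 3: residuals KCC 121.6, COR 37.6, YBH 64.2 → max 121.6 km
Site 4: residuals KCC 38.7, COR 66.9, YBH 62.9 → max 66.9 km
Only Site 2 has all residuals ≈ 0.

Site 2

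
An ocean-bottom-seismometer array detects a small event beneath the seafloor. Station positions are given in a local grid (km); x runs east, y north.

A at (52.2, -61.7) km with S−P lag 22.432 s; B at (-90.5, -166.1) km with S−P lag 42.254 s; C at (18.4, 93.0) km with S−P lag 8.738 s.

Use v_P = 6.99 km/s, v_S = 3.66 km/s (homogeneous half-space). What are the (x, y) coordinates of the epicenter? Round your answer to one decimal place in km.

Distance from S−P lag: d = Δt · v_P v_S / (v_P − v_S) = Δt · (6.99·3.66)/(6.99−3.66) ≈ 7.6827·Δt.
So d_A = 172.34, d_B = 324.62, d_C = 67.13 km.
Circle about each station: (x − 52.2)² + (y + 61.7)² = 172.34²; (x + 90.5)² + (y + 166.1)² = 324.62²; (x − 18.4)² + (y − 93.0)² = 67.13².
Subtracting the A equation from the B and C equations removes the quadratic terms:
-285.4 x − 208.8 y = -46429.34
-67.6 x + 309.4 y = 27650.47
Solving the 2×2 system: x ≈ 83.9, y ≈ 107.7 km.
Check against A (with the unrounded x, y): √((x − 52.2)²+(y + 61.7)²) = 172.34 ≈ 172.34 km. ✓

(83.9, 107.7)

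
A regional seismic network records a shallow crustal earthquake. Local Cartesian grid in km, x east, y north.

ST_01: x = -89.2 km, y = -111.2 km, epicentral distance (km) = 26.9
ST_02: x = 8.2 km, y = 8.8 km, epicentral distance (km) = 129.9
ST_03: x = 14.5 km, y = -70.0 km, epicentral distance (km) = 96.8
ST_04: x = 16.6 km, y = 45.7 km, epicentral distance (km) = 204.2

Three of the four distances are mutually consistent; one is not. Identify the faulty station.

Solve using three stations at a time. Using ST_01, ST_02, ST_03 (subtract circle equations pairwise → linear system) gives (x, y) ≈ (-81.0, -85.6).
Distances from that point to each station vs reported:
  ST_01: calculated 26.9 vs reported 26.9 → residual 0.0 km
  ST_02: calculated 129.9 vs reported 129.9 → residual 0.0 km
  ST_03: calculated 96.8 vs reported 96.8 → residual 0.0 km
  ST_04: calculated 163.6 vs reported 204.2 → residual 40.6 km
ST_01, ST_02, ST_03 are mutually consistent (residuals ≈ 0); ST_04 is off by 40.6 km.

ST_04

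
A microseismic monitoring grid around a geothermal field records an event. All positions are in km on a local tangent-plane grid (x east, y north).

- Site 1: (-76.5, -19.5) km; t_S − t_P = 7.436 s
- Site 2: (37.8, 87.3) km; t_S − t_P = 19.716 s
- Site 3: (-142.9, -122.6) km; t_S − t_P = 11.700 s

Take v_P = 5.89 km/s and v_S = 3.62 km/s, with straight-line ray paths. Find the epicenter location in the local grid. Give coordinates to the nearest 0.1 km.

x ≈ -41.6 km, y ≈ -80.0 km

Distance from S−P lag: d = Δt · v_P v_S / (v_P − v_S) = Δt · (5.89·3.62)/(5.89−3.62) ≈ 9.3929·Δt.
So d_Site 1 = 69.85, d_Site 2 = 185.19, d_Site 3 = 109.90 km.
Circle about each station: (x + 76.5)² + (y + 19.5)² = 69.85²; (x − 37.8)² + (y − 87.3)² = 185.19²; (x + 142.9)² + (y + 122.6)² = 109.90².
Subtracting the Site 1 equation from the Site 2 and Site 3 equations removes the quadratic terms:
228.6 x + 213.6 y = -26598.68
-132.8 x − 206.2 y = 22019.68
Solving the 2×2 system: x ≈ -41.6, y ≈ -80.0 km.
Check against Site 1 (with the unrounded x, y): √((x + 76.5)²+(y + 19.5)²) = 69.82 ≈ 69.85 km. ✓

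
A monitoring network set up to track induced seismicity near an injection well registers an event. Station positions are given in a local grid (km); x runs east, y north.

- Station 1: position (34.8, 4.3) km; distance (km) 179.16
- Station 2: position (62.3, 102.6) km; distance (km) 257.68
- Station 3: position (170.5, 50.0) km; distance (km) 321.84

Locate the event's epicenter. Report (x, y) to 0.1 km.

Circle about each station: (x − 34.8)² + (y − 4.3)² = 179.16²; (x − 62.3)² + (y − 102.6)² = 257.68²; (x − 170.5)² + (y − 50.0)² = 321.84².
Subtracting pairs of circle equations eliminates x²+y² and gives linear equations (the radical axes):
55.0 x + 196.6 y = -21122.16
271.4 x + 91.4 y = -41141.96
Solving the 2×2 system: x ≈ -127.4, y ≈ -71.8 km.
Check against Station 1 (with the unrounded x, y): √((x − 34.8)²+(y − 4.3)²) = 179.17 ≈ 179.16 km. ✓

(-127.4, -71.8)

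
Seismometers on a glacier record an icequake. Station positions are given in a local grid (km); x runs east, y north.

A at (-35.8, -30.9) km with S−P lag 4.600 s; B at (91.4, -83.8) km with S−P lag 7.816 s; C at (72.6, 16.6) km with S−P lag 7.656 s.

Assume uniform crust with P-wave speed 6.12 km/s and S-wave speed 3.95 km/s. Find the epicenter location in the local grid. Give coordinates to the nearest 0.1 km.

Distance from S−P lag: d = Δt · v_P v_S / (v_P − v_S) = Δt · (6.12·3.95)/(6.12−3.95) ≈ 11.1401·Δt.
So d_A = 51.24, d_B = 87.07, d_C = 85.29 km.
Circle about each station: (x + 35.8)² + (y + 30.9)² = 51.24²; (x − 91.4)² + (y + 83.8)² = 87.07²; (x − 72.6)² + (y − 16.6)² = 85.29².
Subtracting pairs of circle equations eliminates x²+y² and gives linear equations (the radical axes):
254.4 x − 105.8 y = 8184.30
216.8 x + 95.0 y = -1338.98
Solving the 2×2 system: x ≈ 13.5, y ≈ -44.9 km.

(13.5, -44.9)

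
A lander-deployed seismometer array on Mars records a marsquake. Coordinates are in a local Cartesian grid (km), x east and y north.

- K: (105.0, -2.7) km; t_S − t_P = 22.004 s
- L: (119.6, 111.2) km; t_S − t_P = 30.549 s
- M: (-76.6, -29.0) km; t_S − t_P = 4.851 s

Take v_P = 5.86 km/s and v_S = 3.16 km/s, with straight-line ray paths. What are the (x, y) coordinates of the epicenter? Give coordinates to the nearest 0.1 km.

Distance from S−P lag: d = Δt · v_P v_S / (v_P − v_S) = Δt · (5.86·3.16)/(5.86−3.16) ≈ 6.8584·Δt.
So d_K = 150.91, d_L = 209.52, d_M = 33.27 km.
Circle about each station: (x − 105.0)² + (y + 2.7)² = 150.91²; (x − 119.6)² + (y − 111.2)² = 209.52²; (x + 76.6)² + (y + 29.0)² = 33.27².
Subtracting pairs of circle equations eliminates x²+y² and gives linear equations (the radical axes):
29.2 x + 227.8 y = -5487.49
-363.2 x − 52.6 y = 17343.21
Solving the 2×2 system: x ≈ -45.1, y ≈ -18.3 km.
Check against K (with the unrounded x, y): √((x − 105.0)²+(y + 2.7)²) = 150.91 ≈ 150.91 km. ✓

(-45.1, -18.3)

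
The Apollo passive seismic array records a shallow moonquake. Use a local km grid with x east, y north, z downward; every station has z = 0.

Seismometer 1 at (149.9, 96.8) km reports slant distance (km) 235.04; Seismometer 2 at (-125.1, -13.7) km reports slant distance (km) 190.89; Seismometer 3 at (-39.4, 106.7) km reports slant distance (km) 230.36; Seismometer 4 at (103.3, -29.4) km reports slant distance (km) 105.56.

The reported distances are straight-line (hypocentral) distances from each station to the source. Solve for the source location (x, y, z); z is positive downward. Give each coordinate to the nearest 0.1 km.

Each station gives a sphere (x−x_i)² + (y−y_i)² + z² = d_i² (stations at z=0).
Subtracting the Seismometer 1 sphere from Seismometer 2 and Seismometer 3: z² cancels, leaving linear equations in x and y:
-550.0 x − 221.0 y = 2802.26
-378.6 x + 19.8 y = -16724.93
Solving: x ≈ 38.501, y ≈ -108.498 km (keep extra digits for the depth step; rounded: 38.5, -108.5).
Then from the Seismometer 1 sphere: z² = 235.04² − (x − 149.9)² − (y − 96.8)² with x = 38.501, y = -108.498, so z ≈ 26.207 ≈ 26.2 km.

x ≈ 38.5 km, y ≈ -108.5 km, depth ≈ 26.2 km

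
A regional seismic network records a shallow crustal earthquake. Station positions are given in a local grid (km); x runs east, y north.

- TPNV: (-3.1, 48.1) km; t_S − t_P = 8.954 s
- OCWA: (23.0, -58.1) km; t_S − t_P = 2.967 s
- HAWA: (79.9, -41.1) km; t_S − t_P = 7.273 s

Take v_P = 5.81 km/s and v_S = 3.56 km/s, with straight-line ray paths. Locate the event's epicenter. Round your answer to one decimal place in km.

Distance from S−P lag: d = Δt · v_P v_S / (v_P − v_S) = Δt · (5.81·3.56)/(5.81−3.56) ≈ 9.1927·Δt.
So d_TPNV = 82.31, d_OCWA = 27.27, d_HAWA = 66.86 km.
Circle about each station: (x + 3.1)² + (y − 48.1)² = 82.31²; (x − 23.0)² + (y + 58.1)² = 27.27²; (x − 79.9)² + (y + 41.1)² = 66.86².
Subtracting the TPNV equation from the OCWA and HAWA equations removes the quadratic terms:
52.2 x − 212.4 y = 7612.67
166.0 x − 178.4 y = 8054.68
Solving the 2×2 system: x ≈ 13.6, y ≈ -32.5 km.

13.6 km east, -32.5 km north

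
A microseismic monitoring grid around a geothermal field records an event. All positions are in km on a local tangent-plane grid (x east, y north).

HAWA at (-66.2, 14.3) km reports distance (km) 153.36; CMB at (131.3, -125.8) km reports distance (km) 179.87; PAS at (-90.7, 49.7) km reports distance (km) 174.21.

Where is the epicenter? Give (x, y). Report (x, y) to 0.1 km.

Circle about each station: (x + 66.2)² + (y − 14.3)² = 153.36²; (x − 131.3)² + (y + 125.8)² = 179.87²; (x + 90.7)² + (y − 49.7)² = 174.21².
Subtracting the HAWA equation from the CMB and PAS equations removes the quadratic terms:
395.0 x − 280.2 y = 19644.47
-49.0 x + 70.8 y = -720.18
Solving the 2×2 system: x ≈ 83.5, y ≈ 47.6 km.
Check against HAWA (with the unrounded x, y): √((x + 66.2)²+(y − 14.3)²) = 153.39 ≈ 153.36 km. ✓

x ≈ 83.5 km, y ≈ 47.6 km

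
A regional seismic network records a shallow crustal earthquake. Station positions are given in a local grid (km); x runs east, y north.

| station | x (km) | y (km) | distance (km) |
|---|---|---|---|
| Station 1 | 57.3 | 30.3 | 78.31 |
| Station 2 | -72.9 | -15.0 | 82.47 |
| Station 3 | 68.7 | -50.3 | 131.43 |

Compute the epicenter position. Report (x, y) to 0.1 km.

(-19.1, 47.5)

Circle about each station: (x − 57.3)² + (y − 30.3)² = 78.31²; (x + 72.9)² + (y + 15.0)² = 82.47²; (x − 68.7)² + (y + 50.3)² = 131.43².
Subtracting the Station 1 equation from the Station 2 and Station 3 equations removes the quadratic terms:
-260.4 x − 90.6 y = 669.19
22.8 x − 161.2 y = -8092.99
Solving the 2×2 system: x ≈ -19.1, y ≈ 47.5 km.
Check against Station 1 (with the unrounded x, y): √((x − 57.3)²+(y − 30.3)²) = 78.31 ≈ 78.31 km. ✓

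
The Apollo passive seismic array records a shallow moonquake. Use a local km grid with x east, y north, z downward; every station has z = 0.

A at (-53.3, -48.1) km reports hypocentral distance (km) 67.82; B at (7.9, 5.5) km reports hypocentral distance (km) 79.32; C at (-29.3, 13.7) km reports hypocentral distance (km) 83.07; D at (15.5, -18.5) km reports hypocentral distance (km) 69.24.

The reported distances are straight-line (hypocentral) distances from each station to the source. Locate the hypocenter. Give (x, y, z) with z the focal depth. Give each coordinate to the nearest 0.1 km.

(-14.8, -46.1, 55.8)

Each station gives a sphere (x−x_i)² + (y−y_i)² + z² = d_i² (stations at z=0).
Subtracting the A sphere from B and C: z² cancels, leaving linear equations in x and y:
122.4 x + 107.2 y = -6753.95
48.0 x + 123.6 y = -6409.39
Solving: x ≈ -14.795, y ≈ -46.110 km (keep extra digits for the depth step; rounded: -14.8, -46.1).
Then from the A sphere: z² = 67.82² − (x + 53.3)² − (y + 48.1)² with x = -14.795, y = -46.110, so z ≈ 55.794 ≈ 55.8 km.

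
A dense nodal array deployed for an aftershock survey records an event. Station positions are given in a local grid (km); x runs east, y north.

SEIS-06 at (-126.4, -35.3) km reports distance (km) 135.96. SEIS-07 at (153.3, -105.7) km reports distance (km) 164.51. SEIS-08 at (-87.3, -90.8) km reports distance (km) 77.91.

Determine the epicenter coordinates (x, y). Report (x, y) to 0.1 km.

Circle about each station: (x + 126.4)² + (y + 35.3)² = 135.96²; (x − 153.3)² + (y + 105.7)² = 164.51²; (x + 87.3)² + (y + 90.8)² = 77.91².
Subtracting the SEIS-06 equation from the SEIS-07 and SEIS-08 equations removes the quadratic terms:
559.4 x − 140.8 y = 8871.91
78.2 x − 111.0 y = 11058.03
Solving the 2×2 system: x ≈ -11.2, y ≈ -107.5 km.

(-11.2, -107.5)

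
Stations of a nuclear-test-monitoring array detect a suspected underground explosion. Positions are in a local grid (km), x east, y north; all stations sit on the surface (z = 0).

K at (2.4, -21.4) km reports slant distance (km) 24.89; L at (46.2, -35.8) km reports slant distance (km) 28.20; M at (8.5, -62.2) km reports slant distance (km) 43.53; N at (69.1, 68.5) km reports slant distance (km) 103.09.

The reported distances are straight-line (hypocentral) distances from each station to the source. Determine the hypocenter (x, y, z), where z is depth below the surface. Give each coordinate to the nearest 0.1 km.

x ≈ 24.0 km, y ≈ -23.4 km, depth ≈ 12.2 km

Each station gives a sphere (x−x_i)² + (y−y_i)² + z² = d_i² (stations at z=0).
Subtracting the K sphere from L and M: z² cancels, leaving linear equations in x and y:
87.6 x − 28.8 y = 2776.63
12.2 x − 81.6 y = 2202.02
Solving: x ≈ 24.005, y ≈ -23.397 km (keep extra digits for the depth step; rounded: 24.0, -23.4).
Then from the K sphere: z² = 24.89² − (x − 2.4)² − (y + 21.4)² with x = 24.005, y = -23.397, so z ≈ 12.196 ≈ 12.2 km.
Check against N (with the unrounded solution): distance 103.09 ≈ 103.09 km. ✓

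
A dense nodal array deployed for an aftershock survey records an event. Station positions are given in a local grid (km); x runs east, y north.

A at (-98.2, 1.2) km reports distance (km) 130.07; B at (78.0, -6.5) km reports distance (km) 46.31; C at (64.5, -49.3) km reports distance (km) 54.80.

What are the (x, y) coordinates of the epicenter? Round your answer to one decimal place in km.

31.7 km east, -5.4 km north

Circle about each station: (x + 98.2)² + (y − 1.2)² = 130.07²; (x − 78.0)² + (y + 6.5)² = 46.31²; (x − 64.5)² + (y + 49.3)² = 54.80².
Subtracting the A equation from the B and C equations removes the quadratic terms:
352.4 x − 15.4 y = 11255.16
325.4 x − 101.0 y = 10861.22
Solving the 2×2 system: x ≈ 31.7, y ≈ -5.4 km.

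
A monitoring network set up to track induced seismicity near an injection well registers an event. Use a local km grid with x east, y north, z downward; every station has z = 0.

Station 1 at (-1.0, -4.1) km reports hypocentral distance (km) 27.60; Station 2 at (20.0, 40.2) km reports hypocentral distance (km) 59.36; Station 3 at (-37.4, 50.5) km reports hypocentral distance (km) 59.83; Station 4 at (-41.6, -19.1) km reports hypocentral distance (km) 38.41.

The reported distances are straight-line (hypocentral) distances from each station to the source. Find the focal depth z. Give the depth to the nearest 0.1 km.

Each station gives a sphere (x−x_i)² + (y−y_i)² + z² = d_i² (stations at z=0).
Subtracting the Station 1 sphere from Station 2 and Station 3: z² cancels, leaving linear equations in x and y:
42.0 x + 88.6 y = -763.62
-72.8 x + 109.2 y = 1113.33
Solving: x ≈ -16.493, y ≈ -0.800 km (keep extra digits for the depth step; rounded: -16.5, -0.8).
Then from the Station 1 sphere: z² = 27.60² − (x + 1.0)² − (y + 4.1)² with x = -16.493, y = -0.800, so z ≈ 22.602 ≈ 22.6 km.
Check against Station 4 (with the unrounded solution): distance 38.42 ≈ 38.41 km. ✓

depth ≈ 22.6 km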